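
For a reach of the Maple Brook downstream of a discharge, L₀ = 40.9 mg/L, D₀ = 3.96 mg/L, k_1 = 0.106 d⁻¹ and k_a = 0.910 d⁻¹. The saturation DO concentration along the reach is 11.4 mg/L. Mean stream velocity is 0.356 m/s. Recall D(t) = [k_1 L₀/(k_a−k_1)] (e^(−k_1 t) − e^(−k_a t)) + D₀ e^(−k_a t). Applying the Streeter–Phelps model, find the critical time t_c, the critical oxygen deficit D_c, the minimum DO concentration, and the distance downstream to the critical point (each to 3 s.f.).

t_c = [1/(k_a−k_1)] ln[(k_a/k_1)(1 − D₀(k_a−k_1)/(k_1 L₀))]
= [1/(0.910−0.106)] ln[(0.910/0.106)(1 − 3.96×0.8040/(0.106×40.9))]
= (1/0.8040) ln[8.585 × 0.2656] = 1.244 × ln(2.280) = 1.244 × 0.8243 = 1.025 d.
L(t_c) = L₀ e^(−k_1 t_c) = 40.9 × 0.8970 = 36.69 mg/L, and at the critical point k_a D_c = k_1 L, so D_c = (0.106/0.910) × 36.69 = 4.274 mg/L.
Minimum DO = C_s − D_c = 11.4 − 4.274 = 7.126 mg/L.
x_c = v t_c = 0.356 m/s × 1.025 d × 86400 s/d = 31540 m ≈ 31.5 km.

t_c ≈ 1.03 d; D_c ≈ 4.27 mg/L; min DO ≈ 7.13 mg/L; x_c ≈ 31.5 km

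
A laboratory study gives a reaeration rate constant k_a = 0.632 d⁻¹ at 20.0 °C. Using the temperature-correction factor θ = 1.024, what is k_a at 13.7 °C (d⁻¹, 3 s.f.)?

k_a ≈ 0.544 d⁻¹

k_a(T₂) = k_a(T₁) · θ^(T₂−T₁) = 0.632 × 1.024^(13.7−20.0)
= 0.632 × 1.024^-6.30 = 0.632 × 0.8612 = 0.5443 d⁻¹.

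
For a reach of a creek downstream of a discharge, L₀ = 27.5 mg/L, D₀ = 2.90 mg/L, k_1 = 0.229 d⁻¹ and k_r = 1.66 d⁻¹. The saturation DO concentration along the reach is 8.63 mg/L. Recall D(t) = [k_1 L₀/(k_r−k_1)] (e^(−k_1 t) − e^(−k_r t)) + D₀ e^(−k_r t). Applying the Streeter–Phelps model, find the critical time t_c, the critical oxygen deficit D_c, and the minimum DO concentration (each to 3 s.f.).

t_c ≈ 0.632 d; D_c ≈ 3.28 mg/L; min DO ≈ 5.35 mg/L

At the critical point dD/dt = 0, so k_1 L₀ e^(−k_1 t) = k_r D. Substituting D(t) from the Streeter–Phelps equation and solving for t gives
t_c = ln[(k_r/k_1)(1 − D₀(k_r−k_1)/(k_1 L₀))] / (k_r−k_1).
Here k_r−k_1 = 1.431 d⁻¹ and 1 − D₀(k_r−k_1)/(k_1 L₀) = 1 − 2.90×1.431/(0.229×27.5) = 0.3410, so
t_c = ln(7.249 × 0.3410) / 1.431 = 0.9050 / 1.431 = 0.6325 d.
D_c = (k_1/k_r) L₀ e^(−k_1 t_c) = (0.229/1.66) × 27.5 × e^(−0.229×0.6325) = 0.1380 × 27.5 × 0.8652 = 3.282 mg/L.
Minimum DO = C_s − D_c = 8.63 − 3.282 = 5.348 mg/L.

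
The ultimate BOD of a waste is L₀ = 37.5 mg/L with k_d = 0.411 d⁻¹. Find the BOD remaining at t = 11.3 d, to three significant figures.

L ≈ 0.361 mg/L

L_t = L₀ e^(−k_d t) = 37.5 × e^(−0.411×11.3) = 37.5 × 0.009616 = 0.3606 mg/L.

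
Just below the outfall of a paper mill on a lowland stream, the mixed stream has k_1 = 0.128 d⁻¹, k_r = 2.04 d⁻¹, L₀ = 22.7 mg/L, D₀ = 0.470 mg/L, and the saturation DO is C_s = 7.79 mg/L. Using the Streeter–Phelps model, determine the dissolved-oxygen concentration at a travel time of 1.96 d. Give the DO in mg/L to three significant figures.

DO ≈ 6.63 mg/L

k_1 L₀/(k_r−k_1) = 0.128×22.7/(2.04−0.128) = 2.906/1.912 = 1.520 mg/L.
e^(−k_1 t) = e^(−0.128×1.960) = 0.7781; e^(−k_r t) = e^(−2.04×1.960) = 0.01834.
D = 1.520 × (0.7781 − 0.01834) + 0.470 × 0.01834 = 1.155 + 0.008622 = 1.163 mg/L.
DO = C_s − D = 7.79 − 1.163 = 6.627 mg/L.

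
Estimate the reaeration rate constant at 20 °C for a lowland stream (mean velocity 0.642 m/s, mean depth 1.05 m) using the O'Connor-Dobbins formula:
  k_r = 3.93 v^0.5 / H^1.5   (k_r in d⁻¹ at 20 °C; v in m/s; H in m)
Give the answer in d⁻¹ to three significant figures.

k_r ≈ 2.93 d⁻¹

k_r = 3.93 × 0.642^0.5 / 1.05^1.5 = 3.93 × 0.8012 / 1.076 = 2.927 d⁻¹.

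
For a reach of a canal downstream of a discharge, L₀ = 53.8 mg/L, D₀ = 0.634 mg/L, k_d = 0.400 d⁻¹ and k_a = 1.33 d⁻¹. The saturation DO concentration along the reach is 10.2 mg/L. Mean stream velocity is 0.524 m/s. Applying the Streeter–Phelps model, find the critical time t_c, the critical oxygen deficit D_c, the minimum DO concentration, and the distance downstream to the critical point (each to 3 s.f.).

At the critical point dD/dt = 0, so k_d L₀ e^(−k_d t) = k_a D. Substituting D(t) from the Streeter–Phelps equation and solving for t gives
t_c = ln[(k_a/k_d)(1 − D₀(k_a−k_d)/(k_d L₀))] / (k_a−k_d).
Here k_a−k_d = 0.9300 d⁻¹ and 1 − D₀(k_a−k_d)/(k_d L₀) = 1 − 0.634×0.9300/(0.400×53.8) = 0.9726, so
t_c = ln(3.325 × 0.9726) / 0.9300 = 1.174 / 0.9300 = 1.262 d.
L(t_c) = L₀ e^(−k_d t_c) = 53.8 × 0.6036 = 32.47 mg/L, and at the critical point k_a D_c = k_d L, so D_c = (0.400/1.33) × 32.47 = 9.767 mg/L.
Minimum DO = C_s − D_c = 10.2 − 9.767 = 0.4332 mg/L.
x_c = v t_c = 0.524 m/s × 1.262 d × 86400 s/d = 57140 m ≈ 57.1 km.

t_c ≈ 1.26 d; D_c ≈ 9.77 mg/L; min DO ≈ 0.433 mg/L; x_c ≈ 57.1 km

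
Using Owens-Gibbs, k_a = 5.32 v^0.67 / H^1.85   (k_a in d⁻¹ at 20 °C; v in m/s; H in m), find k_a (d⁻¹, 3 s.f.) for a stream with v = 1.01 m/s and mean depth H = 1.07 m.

k_a ≈ 4.73 d⁻¹

k_a = 5.32 × 1.01^0.67 / 1.07^1.85 = 5.32 × 1.007 / 1.133 = 4.725 d⁻¹.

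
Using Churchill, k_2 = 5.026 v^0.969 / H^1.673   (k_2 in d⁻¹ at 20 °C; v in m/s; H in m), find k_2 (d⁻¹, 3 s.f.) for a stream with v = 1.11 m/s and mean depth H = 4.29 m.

k_2 = 5.026 × 1.11^0.969 / 4.29^1.673 = 5.026 × 1.106 / 11.43 = 0.4865 d⁻¹.

k_2 ≈ 0.486 d⁻¹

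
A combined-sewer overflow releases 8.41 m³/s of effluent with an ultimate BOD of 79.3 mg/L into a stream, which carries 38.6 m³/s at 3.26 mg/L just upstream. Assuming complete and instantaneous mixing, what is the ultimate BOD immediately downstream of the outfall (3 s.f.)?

16.9 mg/L

Flow-weighted mixing: C = (Q_r C_r + Q_w C_w)/(Q_r + Q_w)
= (38.6×3.26 + 8.41×79.3)/(38.6 + 8.41) = 792.7/47.01 = 16.86 mg/L.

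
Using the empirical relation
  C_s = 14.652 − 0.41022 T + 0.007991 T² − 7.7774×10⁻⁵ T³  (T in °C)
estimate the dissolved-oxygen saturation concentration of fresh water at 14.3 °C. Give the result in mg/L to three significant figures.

C_s = 14.652 − 0.41022×14.3 + 0.007991×14.3² − 7.7774×10⁻⁵×14.3³ = 10.19 mg/L.

C_s ≈ 10.2 mg/L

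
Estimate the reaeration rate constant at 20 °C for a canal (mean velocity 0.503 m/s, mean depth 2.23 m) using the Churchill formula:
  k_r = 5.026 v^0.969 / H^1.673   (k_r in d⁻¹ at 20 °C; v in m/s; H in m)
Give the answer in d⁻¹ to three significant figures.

k_r ≈ 0.675 d⁻¹

k_r = 5.026 × 0.503^0.969 / 2.23^1.673 = 5.026 × 0.5138 / 3.826 = 0.6750 d⁻¹.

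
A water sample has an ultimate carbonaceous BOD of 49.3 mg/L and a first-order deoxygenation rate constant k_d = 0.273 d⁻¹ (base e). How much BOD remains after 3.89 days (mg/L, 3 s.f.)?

L_t = L₀ e^(−k_d t) = 49.3 × e^(−0.273×3.89) = 49.3 × 0.3458 = 17.05 mg/L.

L ≈ 17.0 mg/L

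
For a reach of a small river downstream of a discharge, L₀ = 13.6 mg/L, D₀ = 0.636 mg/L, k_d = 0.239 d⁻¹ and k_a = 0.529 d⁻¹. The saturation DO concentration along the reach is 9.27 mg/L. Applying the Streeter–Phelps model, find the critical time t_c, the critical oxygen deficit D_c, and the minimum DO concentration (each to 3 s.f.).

t_c ≈ 2.54 d; D_c ≈ 3.35 mg/L; min DO ≈ 5.92 mg/L

At the critical point dD/dt = 0, so k_d L₀ e^(−k_d t) = k_a D. Substituting D(t) from the Streeter–Phelps equation and solving for t gives
t_c = ln[(k_a/k_d)(1 − D₀(k_a−k_d)/(k_d L₀))] / (k_a−k_d).
Here k_a−k_d = 0.2900 d⁻¹ and 1 − D₀(k_a−k_d)/(k_d L₀) = 1 − 0.636×0.2900/(0.239×13.6) = 0.9433, so
t_c = ln(2.213 × 0.9433) / 0.2900 = 0.7361 / 0.2900 = 2.538 d.
D_c = (k_d/k_a) L₀ e^(−k_d t_c) = (0.239/0.529) × 13.6 × e^(−0.239×2.538) = 0.4518 × 13.6 × 0.5452 = 3.350 mg/L.
Minimum DO = C_s − D_c = 9.27 − 3.350 = 5.920 mg/L.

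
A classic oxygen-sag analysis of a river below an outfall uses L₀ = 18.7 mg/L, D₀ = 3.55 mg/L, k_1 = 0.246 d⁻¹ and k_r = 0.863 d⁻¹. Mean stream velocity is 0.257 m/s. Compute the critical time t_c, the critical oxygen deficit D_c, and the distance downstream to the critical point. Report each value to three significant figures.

With k_r/k_1 = 3.508 and 1 − D₀(k_r−k_1)/(k_1 L₀) = 0.5239,
t_c = ln(3.508 × 0.5239) / (0.863 − 0.246) = ln(1.838) / 0.6170 = 0.6085/0.6170 = 0.9863 d.
L(t_c) = L₀ e^(−k_1 t_c) = 18.7 × 0.7846 = 14.67 mg/L, and at the critical point k_r D_c = k_1 L, so D_c = (0.246/0.863) × 14.67 = 4.182 mg/L.
x_c = v t_c = 0.257 m/s × 0.9863 d × 86400 s/d = 21900 m ≈ 21.9 km.

t_c ≈ 0.986 d; D_c ≈ 4.18 mg/L; x_c ≈ 21.9 km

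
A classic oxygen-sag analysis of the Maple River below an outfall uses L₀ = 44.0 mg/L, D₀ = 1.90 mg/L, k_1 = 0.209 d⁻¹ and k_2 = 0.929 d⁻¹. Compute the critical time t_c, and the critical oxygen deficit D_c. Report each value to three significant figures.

At the critical point dD/dt = 0, so k_1 L₀ e^(−k_1 t) = k_2 D. Substituting D(t) from the Streeter–Phelps equation and solving for t gives
t_c = ln[(k_2/k_1)(1 − D₀(k_2−k_1)/(k_1 L₀))] / (k_2−k_1).
Here k_2−k_1 = 0.7200 d⁻¹ and 1 − D₀(k_2−k_1)/(k_1 L₀) = 1 − 1.90×0.7200/(0.209×44.0) = 0.8512, so
t_c = ln(4.445 × 0.8512) / 0.7200 = 1.331 / 0.7200 = 1.848 d.
L(t_c) = L₀ e^(−k_1 t_c) = 44.0 × 0.6796 = 29.90 mg/L, and at the critical point k_2 D_c = k_1 L, so D_c = (0.209/0.929) × 29.90 = 6.727 mg/L.

t_c ≈ 1.85 d; D_c ≈ 6.73 mg/L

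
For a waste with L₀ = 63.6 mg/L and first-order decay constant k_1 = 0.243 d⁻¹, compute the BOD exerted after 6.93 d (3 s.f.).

y_t = L₀(1 − e^(−k_1 t)) = 63.6 × (1 − e^(−0.243×6.93))
= 63.6 × (1 − 0.1856) = 63.6 × 0.8144 = 51.79 mg/L.

y ≈ 51.8 mg/L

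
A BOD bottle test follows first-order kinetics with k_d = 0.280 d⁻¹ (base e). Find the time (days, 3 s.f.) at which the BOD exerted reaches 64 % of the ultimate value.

y/L₀ = 1 − e^(−k_d t) = 0.64 ⇒ e^(−k_d t) = 0.360
t = −ln(0.360) / 0.280 = 1.022 / 0.280 = 3.649 d.

t ≈ 3.65 d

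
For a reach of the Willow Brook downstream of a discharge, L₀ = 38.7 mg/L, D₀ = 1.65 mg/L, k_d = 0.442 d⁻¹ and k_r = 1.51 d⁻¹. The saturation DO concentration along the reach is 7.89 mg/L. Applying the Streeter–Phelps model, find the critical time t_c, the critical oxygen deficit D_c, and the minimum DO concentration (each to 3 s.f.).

t_c ≈ 1.05 d; D_c ≈ 7.13 mg/L; min DO ≈ 0.763 mg/L

At the critical point dD/dt = 0, so k_d L₀ e^(−k_d t) = k_r D. Substituting D(t) from the Streeter–Phelps equation and solving for t gives
t_c = ln[(k_r/k_d)(1 − D₀(k_r−k_d)/(k_d L₀))] / (k_r−k_d).
Here k_r−k_d = 1.068 d⁻¹ and 1 − D₀(k_r−k_d)/(k_d L₀) = 1 − 1.65×1.068/(0.442×38.7) = 0.8970, so
t_c = ln(3.416 × 0.8970) / 1.068 = 1.120 / 1.068 = 1.049 d.
L(t_c) = L₀ e^(−k_d t_c) = 38.7 × 0.6291 = 24.35 mg/L, and at the critical point k_r D_c = k_d L, so D_c = (0.442/1.51) × 24.35 = 7.127 mg/L.
Minimum DO = C_s − D_c = 7.89 − 7.127 = 0.7634 mg/L.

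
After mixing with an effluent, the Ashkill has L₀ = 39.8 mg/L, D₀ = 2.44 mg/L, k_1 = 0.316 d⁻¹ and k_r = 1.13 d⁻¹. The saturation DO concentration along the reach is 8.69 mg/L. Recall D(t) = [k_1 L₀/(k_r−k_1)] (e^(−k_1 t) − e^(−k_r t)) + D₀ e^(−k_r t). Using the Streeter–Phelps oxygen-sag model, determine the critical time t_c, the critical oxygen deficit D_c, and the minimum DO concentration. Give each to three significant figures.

t_c ≈ 1.35 d; D_c ≈ 7.26 mg/L; min DO ≈ 1.43 mg/L

At the critical point dD/dt = 0, so k_1 L₀ e^(−k_1 t) = k_r D. Substituting D(t) from the Streeter–Phelps equation and solving for t gives
t_c = ln[(k_r/k_1)(1 − D₀(k_r−k_1)/(k_1 L₀))] / (k_r−k_1).
Here k_r−k_1 = 0.8140 d⁻¹ and 1 − D₀(k_r−k_1)/(k_1 L₀) = 1 − 2.44×0.8140/(0.316×39.8) = 0.8421, so
t_c = ln(3.576 × 0.8421) / 0.8140 = 1.102 / 0.8140 = 1.354 d.
D_c = (k_1/k_r) L₀ e^(−k_1 t_c) = (0.316/1.13) × 39.8 × e^(−0.316×1.354) = 0.2796 × 39.8 × 0.6519 = 7.255 mg/L.
Minimum DO = C_s − D_c = 8.69 − 7.255 = 1.435 mg/L.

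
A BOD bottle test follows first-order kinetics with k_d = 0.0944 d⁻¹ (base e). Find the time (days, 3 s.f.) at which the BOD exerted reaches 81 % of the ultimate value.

t ≈ 17.6 d

y/L₀ = 1 − e^(−k_d t) = 0.81 ⇒ e^(−k_d t) = 0.190
t = −ln(0.190) / 0.0944 = 1.661 / 0.0944 = 17.59 d.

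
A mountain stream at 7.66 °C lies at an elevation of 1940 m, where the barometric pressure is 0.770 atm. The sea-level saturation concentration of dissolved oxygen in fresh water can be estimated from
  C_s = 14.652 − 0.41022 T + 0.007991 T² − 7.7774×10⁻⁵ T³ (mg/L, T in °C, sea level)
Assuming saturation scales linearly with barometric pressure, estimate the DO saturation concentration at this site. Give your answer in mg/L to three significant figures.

At sea level: C_s = 14.652 − 0.41022×7.66 + 0.007991×7.66² − 7.7774×10⁻⁵×7.66³ = 11.94 mg/L.
Pressure correction: C_s' = 11.94 × 0.770 = 9.197 mg/L.

C_s ≈ 9.20 mg/L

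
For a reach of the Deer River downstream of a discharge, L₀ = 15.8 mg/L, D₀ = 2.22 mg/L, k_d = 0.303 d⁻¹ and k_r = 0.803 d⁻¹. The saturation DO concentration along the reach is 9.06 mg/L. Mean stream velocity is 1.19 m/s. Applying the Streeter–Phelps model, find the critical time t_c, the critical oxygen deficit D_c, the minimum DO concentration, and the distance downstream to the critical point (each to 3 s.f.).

With k_r/k_d = 2.650 and 1 − D₀(k_r−k_d)/(k_d L₀) = 0.7681,
t_c = ln(2.650 × 0.7681) / (0.803 − 0.303) = ln(2.036) / 0.5000 = 0.7108/0.5000 = 1.422 d.
D_c = (k_d/k_r) L₀ e^(−k_d t_c) = (0.303/0.803) × 15.8 × e^(−0.303×1.422) = 0.3773 × 15.8 × 0.6500 = 3.875 mg/L.
Minimum DO = C_s − D_c = 9.06 − 3.875 = 5.185 mg/L.
x_c = v t_c = 1.19 m/s × 1.422 d × 86400 s/d = 146200 m ≈ 146 km.

t_c ≈ 1.42 d; D_c ≈ 3.88 mg/L; min DO ≈ 5.18 mg/L; x_c ≈ 146 km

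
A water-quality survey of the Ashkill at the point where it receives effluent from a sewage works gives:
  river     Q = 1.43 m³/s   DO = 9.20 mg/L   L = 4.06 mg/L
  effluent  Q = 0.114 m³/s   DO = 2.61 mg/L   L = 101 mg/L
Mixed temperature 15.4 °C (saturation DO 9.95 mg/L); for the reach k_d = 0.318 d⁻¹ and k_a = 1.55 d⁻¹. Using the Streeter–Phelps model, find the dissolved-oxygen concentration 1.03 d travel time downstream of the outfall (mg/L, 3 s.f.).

DO ≈ 8.20 mg/L

Mixed DO = (1.43×9.20 + 0.114×2.61)/(1.43+0.114) = 13.45/1.544 = 8.713 mg/L.
Mixed L₀ = (1.43×4.06 + 0.114×101)/(1.544) = 17.32/1.544 = 11.22 mg/L.
Initial deficit D₀ = C_s − DO₀ = 9.95 − 8.713 = 1.237 mg/L.
D(1.03) = [0.318×11.22/(1.55−0.318)](e^(−0.318×1.03) − e^(−1.55×1.03)) + 1.237 e^(−1.55×1.03)
= 2.895 × (0.7207 − 0.2026) + 1.237 × 0.2026 = 1.751 mg/L.
DO = 9.95 − 1.751 = 8.199 mg/L.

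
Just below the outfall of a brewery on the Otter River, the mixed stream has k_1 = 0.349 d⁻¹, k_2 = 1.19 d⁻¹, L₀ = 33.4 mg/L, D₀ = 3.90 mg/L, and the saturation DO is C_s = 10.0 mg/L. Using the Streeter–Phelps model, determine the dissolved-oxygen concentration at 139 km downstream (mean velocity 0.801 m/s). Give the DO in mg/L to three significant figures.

Travel time t = x/v = 139 km / (0.801 m/s) = 139000 m / 0.801 m/s = 173500 s = 2.008 d.
k_1 L₀/(k_2−k_1) = 0.349×33.4/(1.19−0.349) = 11.66/0.8410 = 13.86 mg/L.
e^(−k_1 t) = e^(−0.349×2.008) = 0.4961; e^(−k_2 t) = e^(−1.19×2.008) = 0.09162.
D = 13.86 × (0.4961 − 0.09162) + 3.90 × 0.09162 = 5.606 + 0.3573 = 5.964 mg/L.
DO = C_s − D = 10.0 − 5.964 = 4.036 mg/L.

DO ≈ 4.04 mg/L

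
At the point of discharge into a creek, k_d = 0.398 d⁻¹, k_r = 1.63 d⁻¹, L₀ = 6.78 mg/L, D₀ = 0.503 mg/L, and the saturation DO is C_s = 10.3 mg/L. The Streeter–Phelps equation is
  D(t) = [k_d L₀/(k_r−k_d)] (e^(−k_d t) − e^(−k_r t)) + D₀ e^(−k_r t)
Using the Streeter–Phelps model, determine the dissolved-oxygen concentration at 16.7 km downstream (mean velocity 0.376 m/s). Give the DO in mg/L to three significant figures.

DO ≈ 9.24 mg/L

Travel time t = x/v = 16.7 km / (0.376 m/s) = 16700 m / 0.376 m/s = 44410 s = 0.5141 d.
k_d L₀/(k_r−k_d) = 0.398×6.78/(1.63−0.398) = 2.698/1.232 = 2.190 mg/L.
e^(−k_d t) = e^(−0.398×0.5141) = 0.8150; e^(−k_r t) = e^(−1.63×0.5141) = 0.4326.
D = 2.190 × (0.8150 − 0.4326) + 0.503 × 0.4326 = 0.8375 + 0.2176 = 1.055 mg/L.
DO = C_s − D = 10.3 − 1.055 = 9.245 mg/L.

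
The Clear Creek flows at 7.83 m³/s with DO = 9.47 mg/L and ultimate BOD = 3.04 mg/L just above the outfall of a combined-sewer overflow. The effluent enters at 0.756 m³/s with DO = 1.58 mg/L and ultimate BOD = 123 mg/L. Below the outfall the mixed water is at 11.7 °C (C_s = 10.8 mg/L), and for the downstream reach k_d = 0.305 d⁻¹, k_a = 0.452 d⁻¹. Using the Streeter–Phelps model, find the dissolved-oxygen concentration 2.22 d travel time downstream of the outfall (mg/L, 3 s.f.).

DO ≈ 6.06 mg/L

Mixed DO = (7.83×9.47 + 0.756×1.58)/(7.83+0.756) = 75.34/8.586 = 8.775 mg/L.
Mixed L₀ = (7.83×3.04 + 0.756×123)/(8.586) = 116.8/8.586 = 13.60 mg/L.
Initial deficit D₀ = C_s − DO₀ = 10.8 − 8.775 = 2.025 mg/L.
D(2.22) = [0.305×13.60/(0.452−0.305)](e^(−0.305×2.22) − e^(−0.452×2.22)) + 2.025 e^(−0.452×2.22)
= 28.22 × (0.5081 − 0.3666) + 2.025 × 0.3666 = 4.735 mg/L.
DO = 10.8 − 4.735 = 6.065 mg/L.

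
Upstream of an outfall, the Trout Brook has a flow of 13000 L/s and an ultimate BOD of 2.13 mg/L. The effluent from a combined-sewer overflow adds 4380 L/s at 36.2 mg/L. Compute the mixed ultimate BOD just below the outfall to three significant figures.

Flow-weighted mixing: C = (Q_r C_r + Q_w C_w)/(Q_r + Q_w)
= (13000×2.13 + 4380×36.2)/(13000 + 4380) = 186200/17380 = 10.72 mg/L.

10.7 mg/L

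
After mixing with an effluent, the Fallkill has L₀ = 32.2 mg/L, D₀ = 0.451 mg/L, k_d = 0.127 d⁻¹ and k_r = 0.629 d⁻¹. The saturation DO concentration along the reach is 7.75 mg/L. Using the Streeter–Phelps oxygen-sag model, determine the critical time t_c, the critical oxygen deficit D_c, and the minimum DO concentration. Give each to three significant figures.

t_c ≈ 3.07 d; D_c ≈ 4.40 mg/L; min DO ≈ 3.35 mg/L

t_c = [1/(k_r−k_d)] ln[(k_r/k_d)(1 − D₀(k_r−k_d)/(k_d L₀))]
= [1/(0.629−0.127)] ln[(0.629/0.127)(1 − 0.451×0.5020/(0.127×32.2))]
= (1/0.5020) ln[4.953 × 0.9446] = 1.992 × ln(4.679) = 1.992 × 1.543 = 3.074 d.
D_c = (k_d/k_r) L₀ e^(−k_d t_c) = (0.127/0.629) × 32.2 × e^(−0.127×3.074) = 0.2019 × 32.2 × 0.6768 = 4.400 mg/L.
Minimum DO = C_s − D_c = 7.75 − 4.400 = 3.350 mg/L.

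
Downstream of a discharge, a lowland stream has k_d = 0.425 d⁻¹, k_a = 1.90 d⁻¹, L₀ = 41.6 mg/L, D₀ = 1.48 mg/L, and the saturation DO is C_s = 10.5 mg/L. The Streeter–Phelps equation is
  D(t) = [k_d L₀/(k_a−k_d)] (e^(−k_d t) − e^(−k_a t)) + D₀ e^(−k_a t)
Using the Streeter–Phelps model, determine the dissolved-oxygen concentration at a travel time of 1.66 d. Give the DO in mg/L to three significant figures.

k_d L₀/(k_a−k_d) = 0.425×41.6/(1.90−0.425) = 17.68/1.475 = 11.99 mg/L.
e^(−k_d t) = e^(−0.425×1.660) = 0.4939; e^(−k_a t) = e^(−1.90×1.660) = 0.04268.
D = 11.99 × (0.4939 − 0.04268) + 1.48 × 0.04268 = 5.408 + 0.06317 = 5.471 mg/L.
DO = C_s − D = 10.5 − 5.471 = 5.029 mg/L.

DO ≈ 5.03 mg/L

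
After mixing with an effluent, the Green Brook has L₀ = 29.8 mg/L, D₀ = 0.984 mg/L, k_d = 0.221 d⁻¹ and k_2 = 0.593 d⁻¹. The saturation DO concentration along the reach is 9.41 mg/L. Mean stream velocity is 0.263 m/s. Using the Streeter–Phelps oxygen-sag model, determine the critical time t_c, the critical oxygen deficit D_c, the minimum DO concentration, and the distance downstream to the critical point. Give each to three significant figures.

t_c = [1/(k_2−k_d)] ln[(k_2/k_d)(1 − D₀(k_2−k_d)/(k_d L₀))]
= [1/(0.593−0.221)] ln[(0.593/0.221)(1 − 0.984×0.3720/(0.221×29.8))]
= (1/0.3720) ln[2.683 × 0.9444] = 2.688 × ln(2.534) = 2.688 × 0.9298 = 2.500 d.
D_c = (k_d/k_2) L₀ e^(−k_d t_c) = (0.221/0.593) × 29.8 × e^(−0.221×2.500) = 0.3727 × 29.8 × 0.5756 = 6.392 mg/L.
Minimum DO = C_s − D_c = 9.41 − 6.392 = 3.018 mg/L.
x_c = v t_c = 0.263 m/s × 2.500 d × 86400 s/d = 56800 m ≈ 56.8 km.

t_c ≈ 2.50 d; D_c ≈ 6.39 mg/L; min DO ≈ 3.02 mg/L; x_c ≈ 56.8 km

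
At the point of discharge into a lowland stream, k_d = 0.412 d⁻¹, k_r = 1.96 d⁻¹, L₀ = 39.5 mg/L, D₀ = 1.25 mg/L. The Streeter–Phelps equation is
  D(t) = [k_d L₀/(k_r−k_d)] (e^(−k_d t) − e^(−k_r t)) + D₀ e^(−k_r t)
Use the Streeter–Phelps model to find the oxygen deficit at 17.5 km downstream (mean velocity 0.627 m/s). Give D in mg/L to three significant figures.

D ≈ 4.29 mg/L

Travel time t = x/v = 17.5 km / (0.627 m/s) = 17500 m / 0.627 m/s = 27910 s = 0.3230 d.
k_d L₀/(k_r−k_d) = 0.412×39.5/(1.96−0.412) = 16.27/1.548 = 10.51 mg/L.
e^(−k_d t) = e^(−0.412×0.3230) = 0.8754; e^(−k_r t) = e^(−1.96×0.3230) = 0.5309.
D = 10.51 × (0.8754 − 0.5309) + 1.25 × 0.5309 = 3.621 + 0.6636 = 4.285 mg/L.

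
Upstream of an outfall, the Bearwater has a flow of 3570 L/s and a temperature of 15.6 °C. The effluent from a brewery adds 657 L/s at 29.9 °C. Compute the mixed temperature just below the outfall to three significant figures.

Flow-weighted mixing: C = (Q_r C_r + Q_w C_w)/(Q_r + Q_w)
= (3570×15.6 + 657×29.9)/(3570 + 657) = 75340/4227 = 17.82 °C.

17.8 °C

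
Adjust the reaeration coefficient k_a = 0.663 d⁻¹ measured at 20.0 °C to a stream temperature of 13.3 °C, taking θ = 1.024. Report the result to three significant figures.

k_a(T₂) = k_a(T₁) · θ^(T₂−T₁) = 0.663 × 1.024^(13.3−20.0)
= 0.663 × 1.024^-6.70 = 0.663 × 0.8531 = 0.5656 d⁻¹.

k_a ≈ 0.566 d⁻¹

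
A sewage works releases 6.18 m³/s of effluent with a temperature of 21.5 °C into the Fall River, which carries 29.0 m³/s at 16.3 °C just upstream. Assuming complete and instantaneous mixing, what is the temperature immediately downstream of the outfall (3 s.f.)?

17.2 °C

Flow-weighted mixing: C = (Q_r C_r + Q_w C_w)/(Q_r + Q_w)
= (29.0×16.3 + 6.18×21.5)/(29.0 + 6.18) = 605.6/35.18 = 17.21 °C.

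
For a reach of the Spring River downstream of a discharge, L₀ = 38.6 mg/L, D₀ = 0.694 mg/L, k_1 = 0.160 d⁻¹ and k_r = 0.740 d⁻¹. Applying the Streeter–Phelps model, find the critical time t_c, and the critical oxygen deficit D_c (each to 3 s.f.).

t_c = [1/(k_r−k_1)] ln[(k_r/k_1)(1 − D₀(k_r−k_1)/(k_1 L₀))]
= [1/(0.740−0.160)] ln[(0.740/0.160)(1 − 0.694×0.5800/(0.160×38.6))]
= (1/0.5800) ln[4.625 × 0.9348] = 1.724 × ln(4.324) = 1.724 × 1.464 = 2.524 d.
L(t_c) = L₀ e^(−k_1 t_c) = 38.6 × 0.6677 = 25.77 mg/L, and at the critical point k_r D_c = k_1 L, so D_c = (0.160/0.740) × 25.77 = 5.573 mg/L.

t_c ≈ 2.52 d; D_c ≈ 5.57 mg/L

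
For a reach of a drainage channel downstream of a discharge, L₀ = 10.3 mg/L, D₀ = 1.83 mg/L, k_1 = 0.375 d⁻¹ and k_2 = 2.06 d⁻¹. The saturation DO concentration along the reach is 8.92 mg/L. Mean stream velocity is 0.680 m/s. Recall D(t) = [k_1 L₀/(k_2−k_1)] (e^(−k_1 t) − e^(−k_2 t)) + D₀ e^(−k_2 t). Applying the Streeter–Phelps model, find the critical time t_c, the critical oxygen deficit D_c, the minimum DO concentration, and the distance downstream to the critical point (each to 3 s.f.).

t_c ≈ 0.0608 d; D_c ≈ 1.83 mg/L; min DO ≈ 7.09 mg/L; x_c ≈ 3.57 km

t_c = [1/(k_2−k_1)] ln[(k_2/k_1)(1 − D₀(k_2−k_1)/(k_1 L₀))]
= [1/(2.06−0.375)] ln[(2.06/0.375)(1 − 1.83×1.685/(0.375×10.3))]
= (1/1.685) ln[5.493 × 0.2017] = 0.5935 × ln(1.108) = 0.5935 × 0.1024 = 0.06078 d.
L(t_c) = L₀ e^(−k_1 t_c) = 10.3 × 0.9775 = 10.07 mg/L, and at the critical point k_2 D_c = k_1 L, so D_c = (0.375/2.06) × 10.07 = 1.833 mg/L.
Minimum DO = C_s − D_c = 8.92 − 1.833 = 7.087 mg/L.
x_c = v t_c = 0.680 m/s × 0.06078 d × 86400 s/d = 3571 m ≈ 3.57 km.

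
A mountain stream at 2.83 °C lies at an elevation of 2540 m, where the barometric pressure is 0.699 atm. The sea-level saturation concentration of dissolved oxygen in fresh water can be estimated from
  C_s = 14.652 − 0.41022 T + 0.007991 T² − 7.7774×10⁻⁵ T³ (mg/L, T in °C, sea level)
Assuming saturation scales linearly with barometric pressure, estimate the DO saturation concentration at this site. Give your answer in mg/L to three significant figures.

At sea level: C_s = 14.652 − 0.41022×2.83 + 0.007991×2.83² − 7.7774×10⁻⁵×2.83³ = 13.55 mg/L.
Pressure correction: C_s' = 13.55 × 0.699 = 9.474 mg/L.

C_s ≈ 9.47 mg/L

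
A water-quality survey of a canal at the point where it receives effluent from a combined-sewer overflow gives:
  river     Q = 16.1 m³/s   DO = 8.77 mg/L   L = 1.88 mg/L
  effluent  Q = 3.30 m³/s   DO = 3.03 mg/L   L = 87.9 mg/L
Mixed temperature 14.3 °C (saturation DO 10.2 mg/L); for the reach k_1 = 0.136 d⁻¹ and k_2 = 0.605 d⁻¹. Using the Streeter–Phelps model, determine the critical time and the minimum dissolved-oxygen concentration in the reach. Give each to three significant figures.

t_c ≈ 1.69 d; minimum DO ≈ 7.25 mg/L

Mixed DO = (16.1×8.77 + 3.30×3.03)/(16.1+3.30) = 151.2/19.40 = 7.794 mg/L.
Mixed L₀ = (16.1×1.88 + 3.30×87.9)/(19.40) = 320.3/19.40 = 16.51 mg/L.
Initial deficit D₀ = C_s − DO₀ = 10.2 − 7.794 = 2.406 mg/L.
t_c = (1/0.4690) ln[(0.605/0.136)(1 − 2.406×0.4690/(0.136×16.51))] = 2.132 × ln(2.213) = 1.694 d.
D_c = (0.136/0.605) × 16.51 × e^(−0.136×1.694) = 0.2248 × 16.51 × 0.7943 = 2.948 mg/L.
Minimum DO = 10.2 − 2.948 = 7.252 mg/L.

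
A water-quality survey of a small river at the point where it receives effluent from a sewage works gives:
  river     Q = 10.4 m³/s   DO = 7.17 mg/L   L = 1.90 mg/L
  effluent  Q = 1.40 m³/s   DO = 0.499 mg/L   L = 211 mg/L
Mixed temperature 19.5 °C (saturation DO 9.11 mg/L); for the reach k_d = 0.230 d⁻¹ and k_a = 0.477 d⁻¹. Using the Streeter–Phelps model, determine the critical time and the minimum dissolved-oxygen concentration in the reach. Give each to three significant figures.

t_c ≈ 2.48 d; minimum DO ≈ 1.83 mg/L

Mixed DO = (10.4×7.17 + 1.40×0.499)/(10.4+1.40) = 75.27/11.80 = 6.379 mg/L.
Mixed L₀ = (10.4×1.90 + 1.40×211)/(11.80) = 315.2/11.80 = 26.71 mg/L.
Initial deficit D₀ = C_s − DO₀ = 9.11 − 6.379 = 2.731 mg/L.
t_c = (1/0.2470) ln[(0.477/0.230)(1 − 2.731×0.2470/(0.230×26.71))] = 4.049 × ln(1.846) = 2.482 d.
D_c = (0.230/0.477) × 26.71 × e^(−0.230×2.482) = 0.4822 × 26.71 × 0.5650 = 7.276 mg/L.
Minimum DO = 9.11 − 7.276 = 1.834 mg/L.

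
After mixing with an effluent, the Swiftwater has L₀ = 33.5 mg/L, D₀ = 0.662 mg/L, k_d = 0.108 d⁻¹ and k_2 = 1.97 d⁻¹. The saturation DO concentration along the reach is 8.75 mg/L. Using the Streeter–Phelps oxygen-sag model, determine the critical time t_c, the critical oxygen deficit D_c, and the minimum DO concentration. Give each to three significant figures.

t_c = [1/(k_2−k_d)] ln[(k_2/k_d)(1 − D₀(k_2−k_d)/(k_d L₀))]
= [1/(1.97−0.108)] ln[(1.97/0.108)(1 − 0.662×1.862/(0.108×33.5))]
= (1/1.862) ln[18.24 × 0.6593] = 0.5371 × ln(12.03) = 0.5371 × 2.487 = 1.336 d.
L(t_c) = L₀ e^(−k_d t_c) = 33.5 × 0.8657 = 29.00 mg/L, and at the critical point k_2 D_c = k_d L, so D_c = (0.108/1.97) × 29.00 = 1.590 mg/L.
Minimum DO = C_s − D_c = 8.75 − 1.590 = 7.160 mg/L.

t_c ≈ 1.34 d; D_c ≈ 1.59 mg/L; min DO ≈ 7.16 mg/L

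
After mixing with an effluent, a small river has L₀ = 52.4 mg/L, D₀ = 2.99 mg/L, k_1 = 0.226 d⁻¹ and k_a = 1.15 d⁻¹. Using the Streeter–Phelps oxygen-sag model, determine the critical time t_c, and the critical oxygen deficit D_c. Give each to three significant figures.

t_c ≈ 1.47 d; D_c ≈ 7.38 mg/L

At the critical point dD/dt = 0, so k_1 L₀ e^(−k_1 t) = k_a D. Substituting D(t) from the Streeter–Phelps equation and solving for t gives
t_c = ln[(k_a/k_1)(1 − D₀(k_a−k_1)/(k_1 L₀))] / (k_a−k_1).
Here k_a−k_1 = 0.9240 d⁻¹ and 1 − D₀(k_a−k_1)/(k_1 L₀) = 1 − 2.99×0.9240/(0.226×52.4) = 0.7667, so
t_c = ln(5.088 × 0.7667) / 0.9240 = 1.361 / 0.9240 = 1.473 d.
D_c = (k_1/k_a) L₀ e^(−k_1 t_c) = (0.226/1.15) × 52.4 × e^(−0.226×1.473) = 0.1965 × 52.4 × 0.7168 = 7.381 mg/L.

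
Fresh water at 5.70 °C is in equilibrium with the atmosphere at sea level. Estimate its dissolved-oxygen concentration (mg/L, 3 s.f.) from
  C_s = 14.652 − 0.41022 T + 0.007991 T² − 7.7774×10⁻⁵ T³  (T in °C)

C_s = 14.652 − 0.41022×5.70 + 0.007991×5.70² − 7.7774×10⁻⁵×5.70³ = 12.56 mg/L.

C_s ≈ 12.6 mg/L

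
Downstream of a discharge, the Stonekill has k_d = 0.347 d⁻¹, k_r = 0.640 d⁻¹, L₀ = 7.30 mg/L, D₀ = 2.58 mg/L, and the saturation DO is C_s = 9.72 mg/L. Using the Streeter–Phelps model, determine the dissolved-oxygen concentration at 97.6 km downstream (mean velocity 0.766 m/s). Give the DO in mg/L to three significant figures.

Travel time t = x/v = 97.6 km / (0.766 m/s) = 97600 m / 0.766 m/s = 127400 s = 1.475 d.
k_d L₀/(k_r−k_d) = 0.347×7.30/(0.640−0.347) = 2.533/0.2930 = 8.645 mg/L.
e^(−k_d t) = e^(−0.347×1.475) = 0.5995; e^(−k_r t) = e^(−0.640×1.475) = 0.3891.
D = 8.645 × (0.5995 − 0.3891) + 2.58 × 0.3891 = 1.818 + 1.004 = 2.822 mg/L.
DO = C_s − D = 9.72 − 2.822 = 6.898 mg/L.

DO ≈ 6.90 mg/L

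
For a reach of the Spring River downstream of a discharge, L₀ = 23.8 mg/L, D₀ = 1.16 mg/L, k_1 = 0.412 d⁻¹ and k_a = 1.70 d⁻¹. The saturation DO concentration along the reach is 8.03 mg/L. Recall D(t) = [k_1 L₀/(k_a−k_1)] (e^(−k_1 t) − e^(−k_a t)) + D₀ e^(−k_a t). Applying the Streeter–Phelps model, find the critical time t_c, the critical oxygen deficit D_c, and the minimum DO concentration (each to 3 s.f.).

t_c ≈ 0.972 d; D_c ≈ 3.86 mg/L; min DO ≈ 4.17 mg/L

t_c = [1/(k_a−k_1)] ln[(k_a/k_1)(1 − D₀(k_a−k_1)/(k_1 L₀))]
= [1/(1.70−0.412)] ln[(1.70/0.412)(1 − 1.16×1.288/(0.412×23.8))]
= (1/1.288) ln[4.126 × 0.8476] = 0.7764 × ln(3.498) = 0.7764 × 1.252 = 0.9721 d.
L(t_c) = L₀ e^(−k_1 t_c) = 23.8 × 0.6700 = 15.95 mg/L, and at the critical point k_a D_c = k_1 L, so D_c = (0.412/1.70) × 15.95 = 3.864 mg/L.
Minimum DO = C_s − D_c = 8.03 − 3.864 = 4.166 mg/L.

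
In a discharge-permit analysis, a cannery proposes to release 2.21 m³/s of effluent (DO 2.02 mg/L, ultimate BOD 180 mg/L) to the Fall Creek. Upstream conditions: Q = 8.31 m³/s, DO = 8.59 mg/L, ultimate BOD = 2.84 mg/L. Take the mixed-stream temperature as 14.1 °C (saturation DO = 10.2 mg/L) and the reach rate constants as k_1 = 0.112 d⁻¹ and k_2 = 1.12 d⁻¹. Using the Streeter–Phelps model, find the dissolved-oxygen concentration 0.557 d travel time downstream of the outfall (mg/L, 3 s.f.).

Mixed DO = (8.31×8.59 + 2.21×2.02)/(8.31+2.21) = 75.85/10.52 = 7.210 mg/L.
Mixed L₀ = (8.31×2.84 + 2.21×180)/(10.52) = 421.4/10.52 = 40.06 mg/L.
Initial deficit D₀ = C_s − DO₀ = 10.2 − 7.210 = 2.990 mg/L.
D(0.557) = [0.112×40.06/(1.12−0.112)](e^(−0.112×0.557) − e^(−1.12×0.557)) + 2.990 e^(−1.12×0.557)
= 4.451 × (0.9395 − 0.5359) + 2.990 × 0.5359 = 3.399 mg/L.
DO = 10.2 − 3.399 = 6.801 mg/L.

DO ≈ 6.80 mg/L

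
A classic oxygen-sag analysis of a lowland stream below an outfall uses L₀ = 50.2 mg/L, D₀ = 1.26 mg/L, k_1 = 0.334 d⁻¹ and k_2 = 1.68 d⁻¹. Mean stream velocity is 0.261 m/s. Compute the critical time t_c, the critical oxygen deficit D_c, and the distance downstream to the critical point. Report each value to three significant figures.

t_c = [1/(k_2−k_1)] ln[(k_2/k_1)(1 − D₀(k_2−k_1)/(k_1 L₀))]
= [1/(1.68−0.334)] ln[(1.68/0.334)(1 − 1.26×1.346/(0.334×50.2))]
= (1/1.346) ln[5.030 × 0.8989] = 0.7429 × ln(4.521) = 0.7429 × 1.509 = 1.121 d.
D_c = (k_1/k_2) L₀ e^(−k_1 t_c) = (0.334/1.68) × 50.2 × e^(−0.334×1.121) = 0.1988 × 50.2 × 0.6877 = 6.863 mg/L.
x_c = v t_c = 0.261 m/s × 1.121 d × 86400 s/d = 25280 m ≈ 25.3 km.

t_c ≈ 1.12 d; D_c ≈ 6.86 mg/L; x_c ≈ 25.3 km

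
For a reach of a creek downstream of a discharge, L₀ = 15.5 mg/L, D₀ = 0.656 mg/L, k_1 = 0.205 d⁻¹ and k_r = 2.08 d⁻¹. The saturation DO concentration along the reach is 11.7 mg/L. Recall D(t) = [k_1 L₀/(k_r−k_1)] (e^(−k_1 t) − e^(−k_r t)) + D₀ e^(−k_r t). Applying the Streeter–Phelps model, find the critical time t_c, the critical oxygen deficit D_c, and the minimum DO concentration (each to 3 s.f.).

t_c ≈ 0.975 d; D_c ≈ 1.25 mg/L; min DO ≈ 10.4 mg/L

With k_r/k_1 = 10.15 and 1 − D₀(k_r−k_1)/(k_1 L₀) = 0.6129,
t_c = ln(10.15 × 0.6129) / (2.08 − 0.205) = ln(6.219) / 1.875 = 1.828/1.875 = 0.9747 d.
L(t_c) = L₀ e^(−k_1 t_c) = 15.5 × 0.8189 = 12.69 mg/L, and at the critical point k_r D_c = k_1 L, so D_c = (0.205/2.08) × 12.69 = 1.251 mg/L.
Minimum DO = C_s − D_c = 11.7 − 1.251 = 10.45 mg/L.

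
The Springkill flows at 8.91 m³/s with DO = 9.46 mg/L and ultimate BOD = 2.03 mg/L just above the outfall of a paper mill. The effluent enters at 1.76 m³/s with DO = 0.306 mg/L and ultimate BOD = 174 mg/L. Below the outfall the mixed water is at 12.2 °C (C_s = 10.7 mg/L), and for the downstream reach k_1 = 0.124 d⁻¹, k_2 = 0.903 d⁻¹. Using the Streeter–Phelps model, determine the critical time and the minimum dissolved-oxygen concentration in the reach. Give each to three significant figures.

Mixed DO = (8.91×9.46 + 1.76×0.306)/(8.91+1.76) = 84.83/10.67 = 7.950 mg/L.
Mixed L₀ = (8.91×2.03 + 1.76×174)/(10.67) = 324.3/10.67 = 30.40 mg/L.
Initial deficit D₀ = C_s − DO₀ = 10.7 − 7.950 = 2.750 mg/L.
t_c = (1/0.7790) ln[(0.903/0.124)(1 − 2.750×0.7790/(0.124×30.40))] = 1.284 × ln(3.143) = 1.470 d.
D_c = (0.124/0.903) × 30.40 × e^(−0.124×1.470) = 0.1373 × 30.40 × 0.8333 = 3.478 mg/L.
Minimum DO = 10.7 − 3.478 = 7.222 mg/L.

t_c ≈ 1.47 d; minimum DO ≈ 7.22 mg/L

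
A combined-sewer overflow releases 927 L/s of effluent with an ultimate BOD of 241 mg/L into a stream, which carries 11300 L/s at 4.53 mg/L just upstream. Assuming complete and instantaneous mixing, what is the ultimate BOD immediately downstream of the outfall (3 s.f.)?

Flow-weighted mixing: C = (Q_r C_r + Q_w C_w)/(Q_r + Q_w)
= (11300×4.53 + 927×241)/(11300 + 927) = 274600/12230 = 22.46 mg/L.

22.5 mg/L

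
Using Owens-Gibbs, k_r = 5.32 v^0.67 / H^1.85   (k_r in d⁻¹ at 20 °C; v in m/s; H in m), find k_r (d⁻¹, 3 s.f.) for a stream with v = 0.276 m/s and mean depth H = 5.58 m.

k_r ≈ 0.0933 d⁻¹

k_r = 5.32 × 0.276^0.67 / 5.58^1.85 = 5.32 × 0.4221 / 24.06 = 0.09334 d⁻¹.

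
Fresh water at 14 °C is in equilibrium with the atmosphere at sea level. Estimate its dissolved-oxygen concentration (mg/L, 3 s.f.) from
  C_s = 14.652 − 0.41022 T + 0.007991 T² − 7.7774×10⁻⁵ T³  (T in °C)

C_s ≈ 10.3 mg/L

C_s = 14.652 − 0.41022×14 + 0.007991×14² − 7.7774×10⁻⁵×14³ = 10.26 mg/L.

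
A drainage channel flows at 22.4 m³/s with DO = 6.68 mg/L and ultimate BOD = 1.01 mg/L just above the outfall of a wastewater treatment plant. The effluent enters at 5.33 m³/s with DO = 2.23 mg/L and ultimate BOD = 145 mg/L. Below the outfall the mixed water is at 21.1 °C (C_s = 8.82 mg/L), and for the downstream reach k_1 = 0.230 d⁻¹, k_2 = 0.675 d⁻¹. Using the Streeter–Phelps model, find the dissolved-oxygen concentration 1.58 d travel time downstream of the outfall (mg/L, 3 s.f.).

Mixed DO = (22.4×6.68 + 5.33×2.23)/(22.4+5.33) = 161.5/27.73 = 5.825 mg/L.
Mixed L₀ = (22.4×1.01 + 5.33×145)/(27.73) = 795.5/27.73 = 28.69 mg/L.
Initial deficit D₀ = C_s − DO₀ = 8.82 − 5.825 = 2.995 mg/L.
D(1.58) = [0.230×28.69/(0.675−0.230)](e^(−0.230×1.58) − e^(−0.675×1.58)) + 2.995 e^(−0.675×1.58)
= 14.83 × (0.6953 − 0.3442) + 2.995 × 0.3442 = 6.237 mg/L.
DO = 8.82 − 6.237 = 2.583 mg/L.

DO ≈ 2.58 mg/L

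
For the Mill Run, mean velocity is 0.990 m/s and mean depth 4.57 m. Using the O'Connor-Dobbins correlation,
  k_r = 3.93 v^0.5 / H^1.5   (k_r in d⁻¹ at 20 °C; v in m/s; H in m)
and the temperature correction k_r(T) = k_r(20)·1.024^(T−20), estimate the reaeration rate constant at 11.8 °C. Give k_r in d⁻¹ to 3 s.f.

k_r ≈ 0.330 d⁻¹

k_r(20) = 3.93 × 0.990^0.5 / 4.57^1.5 = 3.93 × 0.9950 / 9.770 = 0.4003 d⁻¹.
k_r(11.8) = 0.4003 × 1.024^(11.8−20) = 0.4003 × 0.8233 = 0.3295 d⁻¹.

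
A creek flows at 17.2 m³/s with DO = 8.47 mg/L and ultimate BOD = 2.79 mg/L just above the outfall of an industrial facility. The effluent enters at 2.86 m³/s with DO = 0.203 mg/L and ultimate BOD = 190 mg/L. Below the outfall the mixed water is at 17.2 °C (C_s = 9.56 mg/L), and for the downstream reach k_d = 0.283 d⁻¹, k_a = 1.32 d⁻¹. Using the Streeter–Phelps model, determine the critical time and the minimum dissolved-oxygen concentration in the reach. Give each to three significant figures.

Mixed DO = (17.2×8.47 + 2.86×0.203)/(17.2+2.86) = 146.3/20.06 = 7.291 mg/L.
Mixed L₀ = (17.2×2.79 + 2.86×190)/(20.06) = 591.4/20.06 = 29.48 mg/L.
Initial deficit D₀ = C_s − DO₀ = 9.56 − 7.291 = 2.269 mg/L.
t_c = (1/1.037) ln[(1.32/0.283)(1 − 2.269×1.037/(0.283×29.48))] = 0.9643 × ln(3.349) = 1.166 d.
D_c = (0.283/1.32) × 29.48 × e^(−0.283×1.166) = 0.2144 × 29.48 × 0.7190 = 4.545 mg/L.
Minimum DO = 9.56 − 4.545 = 5.015 mg/L.

t_c ≈ 1.17 d; minimum DO ≈ 5.02 mg/L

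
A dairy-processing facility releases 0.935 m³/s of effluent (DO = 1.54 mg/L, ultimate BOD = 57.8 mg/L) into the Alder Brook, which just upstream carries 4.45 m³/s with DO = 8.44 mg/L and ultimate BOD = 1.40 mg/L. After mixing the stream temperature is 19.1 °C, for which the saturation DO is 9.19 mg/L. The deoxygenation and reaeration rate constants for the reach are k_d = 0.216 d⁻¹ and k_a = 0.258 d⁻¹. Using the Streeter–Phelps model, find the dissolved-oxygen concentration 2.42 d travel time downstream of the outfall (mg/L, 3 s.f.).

DO ≈ 4.85 mg/L

Mixed DO = (4.45×8.44 + 0.935×1.54)/(4.45+0.935) = 39.00/5.385 = 7.242 mg/L.
Mixed L₀ = (4.45×1.40 + 0.935×57.8)/(5.385) = 60.27/5.385 = 11.19 mg/L.
Initial deficit D₀ = C_s − DO₀ = 9.19 − 7.242 = 1.948 mg/L.
D(2.42) = [0.216×11.19/(0.258−0.216)](e^(−0.216×2.42) − e^(−0.258×2.42)) + 1.948 e^(−0.258×2.42)
= 57.56 × (0.5929 − 0.5356) + 1.948 × 0.5356 = 4.342 mg/L.
DO = 9.19 − 4.342 = 4.848 mg/L.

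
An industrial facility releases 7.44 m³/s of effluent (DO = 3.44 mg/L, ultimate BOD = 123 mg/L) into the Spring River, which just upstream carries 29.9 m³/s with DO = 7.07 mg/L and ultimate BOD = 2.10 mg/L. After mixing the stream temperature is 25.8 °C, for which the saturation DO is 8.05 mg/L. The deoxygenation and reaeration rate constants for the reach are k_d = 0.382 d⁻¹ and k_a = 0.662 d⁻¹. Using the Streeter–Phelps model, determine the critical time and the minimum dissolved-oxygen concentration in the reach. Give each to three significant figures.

t_c ≈ 1.79 d; minimum DO ≈ 0.421 mg/L

Mixed DO = (29.9×7.07 + 7.44×3.44)/(29.9+7.44) = 237.0/37.34 = 6.347 mg/L.
Mixed L₀ = (29.9×2.10 + 7.44×123)/(37.34) = 977.9/37.34 = 26.19 mg/L.
Initial deficit D₀ = C_s − DO₀ = 8.05 − 6.347 = 1.703 mg/L.
t_c = (1/0.2800) ln[(0.662/0.382)(1 − 1.703×0.2800/(0.382×26.19))] = 3.571 × ln(1.650) = 1.789 d.
D_c = (0.382/0.662) × 26.19 × e^(−0.382×1.789) = 0.5770 × 26.19 × 0.5048 = 7.629 mg/L.
Minimum DO = 8.05 − 7.629 = 0.4207 mg/L.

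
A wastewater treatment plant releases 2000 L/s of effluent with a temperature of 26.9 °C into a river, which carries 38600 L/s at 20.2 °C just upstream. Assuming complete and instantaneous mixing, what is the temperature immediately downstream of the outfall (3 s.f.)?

20.5 °C

Flow-weighted mixing: C = (Q_r C_r + Q_w C_w)/(Q_r + Q_w)
= (38600×20.2 + 2000×26.9)/(38600 + 2000) = 833500/40600 = 20.53 °C.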